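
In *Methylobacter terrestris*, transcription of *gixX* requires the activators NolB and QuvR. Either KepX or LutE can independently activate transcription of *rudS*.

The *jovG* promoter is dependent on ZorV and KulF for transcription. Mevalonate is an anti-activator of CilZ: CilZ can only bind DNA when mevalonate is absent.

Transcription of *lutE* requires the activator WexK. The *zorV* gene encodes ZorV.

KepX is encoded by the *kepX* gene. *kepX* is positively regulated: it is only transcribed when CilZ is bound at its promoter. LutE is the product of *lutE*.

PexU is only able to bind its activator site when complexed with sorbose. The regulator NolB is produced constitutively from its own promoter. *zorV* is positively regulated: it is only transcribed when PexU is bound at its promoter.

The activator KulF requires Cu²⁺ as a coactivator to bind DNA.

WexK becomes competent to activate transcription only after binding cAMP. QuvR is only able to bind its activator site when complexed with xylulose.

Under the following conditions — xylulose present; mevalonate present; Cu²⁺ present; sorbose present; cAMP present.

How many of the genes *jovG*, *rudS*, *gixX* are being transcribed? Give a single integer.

3

Sorbose is present, so PexU is active.
No repressor is bound and PexU is active, so *zorV* is transcribed.
So ZorV is produced and active.
Cu²⁺ is present, so KulF is active.
No repressor is bound and ZorV and KulF are active, so *jovG* is transcribed.
→ *jovG* is ON.
Mevalonate is present, so CilZ is inactive.
Required activator CilZ is absent, so *kepX* is not transcribed.
So KepX is not produced.
cAMP is present, so WexK is active.
No repressor is bound and WexK is active, so *lutE* is transcribed.
So LutE is produced and active.
Activator LutE is present, so *rudS* is transcribed.
→ *rudS* is ON.
NolB is produced constitutively and is active.
Xylulose is present, so QuvR is active.
No repressor is bound and NolB and QuvR are active, so *gixX* is transcribed.
→ *gixX* is ON.
3 of the 3 genes are transcribed.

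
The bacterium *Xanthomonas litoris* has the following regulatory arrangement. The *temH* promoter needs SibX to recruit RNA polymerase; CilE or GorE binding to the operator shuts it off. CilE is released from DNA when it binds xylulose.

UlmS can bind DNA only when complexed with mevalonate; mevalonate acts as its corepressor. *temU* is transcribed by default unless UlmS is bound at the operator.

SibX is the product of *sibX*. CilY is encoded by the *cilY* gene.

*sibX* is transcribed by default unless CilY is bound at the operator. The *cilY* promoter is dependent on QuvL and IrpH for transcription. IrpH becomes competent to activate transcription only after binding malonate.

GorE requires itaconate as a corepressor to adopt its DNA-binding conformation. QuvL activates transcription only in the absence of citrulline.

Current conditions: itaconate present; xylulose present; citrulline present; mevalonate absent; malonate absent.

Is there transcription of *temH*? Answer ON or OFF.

Xylulose is present, so CilE is inactive.
Citrulline is present, so QuvL is inactive.
Malonate is absent, so IrpH is inactive.
Required activator QuvL is absent, so *cilY* is not transcribed.
So CilY is not produced.
With no repressor bound, *sibX* is transcribed.
So SibX is produced and active.
Itaconate is present, so GorE is active.
With repressor GorE bound, *temH* is not transcribed.

OFF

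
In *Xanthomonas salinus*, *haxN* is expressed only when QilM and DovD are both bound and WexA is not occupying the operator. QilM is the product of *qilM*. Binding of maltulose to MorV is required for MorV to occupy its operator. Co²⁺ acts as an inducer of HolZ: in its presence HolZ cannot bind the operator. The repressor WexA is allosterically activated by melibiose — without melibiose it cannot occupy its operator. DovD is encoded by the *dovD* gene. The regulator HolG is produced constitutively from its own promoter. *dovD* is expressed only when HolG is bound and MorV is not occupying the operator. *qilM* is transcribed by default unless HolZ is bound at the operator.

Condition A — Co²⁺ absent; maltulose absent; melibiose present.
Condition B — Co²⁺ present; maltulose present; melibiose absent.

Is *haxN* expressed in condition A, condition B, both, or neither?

Condition A:
Co²⁺ is absent, so HolZ is active.
With repressor HolZ bound, *qilM* is not transcribed.
So QilM is not produced.
Maltulose is absent, so MorV is inactive.
HolG is produced constitutively and is active.
No repressor is bound and HolG is active, so *dovD* is transcribed.
So DovD is produced and active.
Melibiose is present, so WexA is active.
With repressor WexA bound, *haxN* is not transcribed.
→ *haxN* is OFF in A.
Condition B:
Co²⁺ is present, so HolZ is inactive.
With no repressor bound, *qilM* is transcribed.
So QilM is produced and active.
Maltulose is present, so MorV is active.
HolG is produced constitutively and is active.
With repressor MorV bound, *dovD* is not transcribed.
So DovD is not produced.
Melibiose is absent, so WexA is inactive.
Required activator DovD is absent, so *haxN* is not transcribed.
→ *haxN* is OFF in B.

neither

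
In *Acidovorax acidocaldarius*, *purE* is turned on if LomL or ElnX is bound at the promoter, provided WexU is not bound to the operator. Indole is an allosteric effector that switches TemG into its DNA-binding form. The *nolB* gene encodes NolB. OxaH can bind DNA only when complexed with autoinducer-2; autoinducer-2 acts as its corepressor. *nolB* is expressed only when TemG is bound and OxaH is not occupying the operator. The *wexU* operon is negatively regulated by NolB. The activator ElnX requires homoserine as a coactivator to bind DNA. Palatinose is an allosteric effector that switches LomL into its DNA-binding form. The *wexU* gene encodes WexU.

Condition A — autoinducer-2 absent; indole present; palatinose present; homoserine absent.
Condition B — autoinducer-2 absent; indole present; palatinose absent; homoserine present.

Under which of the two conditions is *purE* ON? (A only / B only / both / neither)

both

Condition A:
Autoinducer-2 is absent, so OxaH is inactive.
Indole is present, so TemG is active.
No repressor is bound and TemG is active, so *nolB* is transcribed.
So NolB is produced and active.
With repressor NolB bound, *wexU* is not transcribed.
So WexU is not produced.
Palatinose is present, so LomL is active.
Homoserine is absent, so ElnX is inactive.
Activator LomL is present, so *purE* is transcribed.
→ *purE* is ON in A.
Condition B:
Autoinducer-2 is absent, so OxaH is inactive.
Indole is present, so TemG is active.
No repressor is bound and TemG is active, so *nolB* is transcribed.
So NolB is produced and active.
With repressor NolB bound, *wexU* is not transcribed.
So WexU is not produced.
Palatinose is absent, so LomL is inactive.
Homoserine is present, so ElnX is active.
Activator ElnX is present, so *purE* is transcribed.
→ *purE* is ON in B.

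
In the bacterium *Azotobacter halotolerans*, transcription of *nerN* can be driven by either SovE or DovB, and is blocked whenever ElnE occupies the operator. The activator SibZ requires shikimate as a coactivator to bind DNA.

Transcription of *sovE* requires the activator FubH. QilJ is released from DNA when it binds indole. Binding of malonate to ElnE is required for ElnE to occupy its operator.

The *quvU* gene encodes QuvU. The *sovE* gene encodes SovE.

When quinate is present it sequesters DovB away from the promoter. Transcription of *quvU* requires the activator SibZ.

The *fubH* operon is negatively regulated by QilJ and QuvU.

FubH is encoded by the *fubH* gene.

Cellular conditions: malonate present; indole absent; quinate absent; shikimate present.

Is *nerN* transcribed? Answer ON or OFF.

OFF

Malonate is present, so ElnE is active.
Indole is absent, so QilJ is active.
Shikimate is present, so SibZ is active.
No repressor is bound and SibZ is active, so *quvU* is transcribed.
So QuvU is produced and active.
With repressor QilJ bound, *fubH* is not transcribed.
So FubH is not produced.
Required activator FubH is absent, so *sovE* is not transcribed.
So SovE is not produced.
Quinate is absent, so DovB is active.
With repressor ElnE bound, *nerN* is not transcribed.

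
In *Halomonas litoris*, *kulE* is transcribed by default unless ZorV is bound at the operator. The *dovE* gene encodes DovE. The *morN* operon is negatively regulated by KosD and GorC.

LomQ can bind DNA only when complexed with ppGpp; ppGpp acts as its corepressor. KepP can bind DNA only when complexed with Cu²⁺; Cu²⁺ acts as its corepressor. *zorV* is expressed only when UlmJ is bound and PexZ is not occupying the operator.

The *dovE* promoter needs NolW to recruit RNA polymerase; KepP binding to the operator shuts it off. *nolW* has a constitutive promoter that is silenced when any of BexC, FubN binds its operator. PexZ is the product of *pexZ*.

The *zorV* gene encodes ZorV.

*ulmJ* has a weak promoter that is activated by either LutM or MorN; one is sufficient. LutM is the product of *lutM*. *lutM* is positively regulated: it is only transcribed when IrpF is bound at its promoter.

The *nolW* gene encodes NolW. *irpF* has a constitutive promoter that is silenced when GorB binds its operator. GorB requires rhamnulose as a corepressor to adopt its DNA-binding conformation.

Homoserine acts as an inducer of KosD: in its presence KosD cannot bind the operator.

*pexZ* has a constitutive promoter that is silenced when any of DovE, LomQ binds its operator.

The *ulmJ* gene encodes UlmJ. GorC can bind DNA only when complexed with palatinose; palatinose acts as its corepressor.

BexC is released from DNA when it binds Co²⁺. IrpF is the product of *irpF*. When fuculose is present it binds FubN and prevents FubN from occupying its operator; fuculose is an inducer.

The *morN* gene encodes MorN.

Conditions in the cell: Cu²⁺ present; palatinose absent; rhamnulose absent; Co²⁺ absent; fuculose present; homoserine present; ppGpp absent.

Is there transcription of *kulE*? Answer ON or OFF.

ON

Co²⁺ is absent, so BexC is active.
Fuculose is present, so FubN is inactive.
With repressor BexC bound, *nolW* is not transcribed.
So NolW is not produced.
Cu²⁺ is present, so KepP is active.
With repressor KepP bound, *dovE* is not transcribed.
So DovE is not produced.
ppGpp is absent, so LomQ is inactive.
With no repressor bound, *pexZ* is transcribed.
So PexZ is produced and active.
Rhamnulose is absent, so GorB is inactive.
With no repressor bound, *irpF* is transcribed.
So IrpF is produced and active.
No repressor is bound and IrpF is active, so *lutM* is transcribed.
So LutM is produced and active.
Homoserine is present, so KosD is inactive.
Palatinose is absent, so GorC is inactive.
With no repressor bound, *morN* is transcribed.
So MorN is produced and active.
Activator LutM is present, so *ulmJ* is transcribed.
So UlmJ is produced and active.
With repressor PexZ bound, *zorV* is not transcribed.
So ZorV is not produced.
With no repressor bound, *kulE* is transcribed.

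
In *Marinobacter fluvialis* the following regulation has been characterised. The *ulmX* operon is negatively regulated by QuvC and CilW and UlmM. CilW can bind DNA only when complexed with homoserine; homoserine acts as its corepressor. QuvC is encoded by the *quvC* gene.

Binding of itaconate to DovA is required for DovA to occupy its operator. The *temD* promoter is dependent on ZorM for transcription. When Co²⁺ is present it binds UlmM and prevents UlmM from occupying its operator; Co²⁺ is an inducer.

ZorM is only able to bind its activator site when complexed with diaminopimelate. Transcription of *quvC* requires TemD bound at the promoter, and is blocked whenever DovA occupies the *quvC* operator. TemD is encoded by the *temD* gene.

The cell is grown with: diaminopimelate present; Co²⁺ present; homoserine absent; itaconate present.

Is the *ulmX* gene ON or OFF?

ON

Itaconate is present, so DovA is active.
Diaminopimelate is present, so ZorM is active.
No repressor is bound and ZorM is active, so *temD* is transcribed.
So TemD is produced and active.
With repressor DovA bound, *quvC* is not transcribed.
So QuvC is not produced.
Homoserine is absent, so CilW is inactive.
Co²⁺ is present, so UlmM is inactive.
With no repressor bound, *ulmX* is transcribed.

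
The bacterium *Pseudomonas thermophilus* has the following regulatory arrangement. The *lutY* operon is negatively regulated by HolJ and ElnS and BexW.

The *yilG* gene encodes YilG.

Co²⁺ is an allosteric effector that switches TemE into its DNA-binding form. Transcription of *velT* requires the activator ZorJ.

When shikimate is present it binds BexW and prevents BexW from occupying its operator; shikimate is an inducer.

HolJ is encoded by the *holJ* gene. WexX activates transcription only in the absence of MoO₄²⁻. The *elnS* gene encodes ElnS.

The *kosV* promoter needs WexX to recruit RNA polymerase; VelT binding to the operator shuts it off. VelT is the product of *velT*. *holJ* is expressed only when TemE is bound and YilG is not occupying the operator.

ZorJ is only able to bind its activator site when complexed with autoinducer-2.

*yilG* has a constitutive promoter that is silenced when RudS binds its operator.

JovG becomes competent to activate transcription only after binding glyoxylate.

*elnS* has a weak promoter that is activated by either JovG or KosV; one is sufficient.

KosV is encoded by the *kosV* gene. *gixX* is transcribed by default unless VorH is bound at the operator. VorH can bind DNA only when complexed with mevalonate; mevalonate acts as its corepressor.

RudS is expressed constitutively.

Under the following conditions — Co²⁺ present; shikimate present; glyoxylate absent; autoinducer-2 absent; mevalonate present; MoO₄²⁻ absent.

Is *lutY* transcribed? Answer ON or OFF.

OFF

Co²⁺ is present, so TemE is active.
RudS is produced constitutively and is active.
With repressor RudS bound, *yilG* is not transcribed.
So YilG is not produced.
No repressor is bound and TemE is active, so *holJ* is transcribed.
So HolJ is produced and active.
Glyoxylate is absent, so JovG is inactive.
Autoinducer-2 is absent, so ZorJ is inactive.
Required activator ZorJ is absent, so *velT* is not transcribed.
So VelT is not produced.
MoO₄²⁻ is absent, so WexX is active.
No repressor is bound and WexX is active, so *kosV* is transcribed.
So KosV is produced and active.
Activator KosV is present, so *elnS* is transcribed.
So ElnS is produced and active.
Shikimate is present, so BexW is inactive.
With repressor HolJ bound, *lutY* is not transcribed.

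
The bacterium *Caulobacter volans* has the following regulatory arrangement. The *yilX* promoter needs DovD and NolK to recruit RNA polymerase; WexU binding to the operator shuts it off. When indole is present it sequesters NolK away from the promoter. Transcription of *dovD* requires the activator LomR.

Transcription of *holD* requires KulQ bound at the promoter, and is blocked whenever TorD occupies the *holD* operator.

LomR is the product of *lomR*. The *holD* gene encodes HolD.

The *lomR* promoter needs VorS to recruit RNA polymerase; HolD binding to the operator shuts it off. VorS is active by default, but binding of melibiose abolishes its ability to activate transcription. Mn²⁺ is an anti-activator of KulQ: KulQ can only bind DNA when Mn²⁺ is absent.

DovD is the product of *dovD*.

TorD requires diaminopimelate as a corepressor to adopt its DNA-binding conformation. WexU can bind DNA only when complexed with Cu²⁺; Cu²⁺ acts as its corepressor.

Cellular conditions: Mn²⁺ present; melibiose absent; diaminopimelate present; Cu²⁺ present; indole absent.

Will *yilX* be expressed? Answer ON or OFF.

Cu²⁺ is present, so WexU is active.
Mn²⁺ is present, so KulQ is inactive.
Diaminopimelate is present, so TorD is active.
With repressor TorD bound, *holD* is not transcribed.
So HolD is not produced.
Melibiose is absent, so VorS is active.
No repressor is bound and VorS is active, so *lomR* is transcribed.
So LomR is produced and active.
No repressor is bound and LomR is active, so *dovD* is transcribed.
So DovD is produced and active.
Indole is absent, so NolK is active.
With repressor WexU bound, *yilX* is not transcribed.

OFF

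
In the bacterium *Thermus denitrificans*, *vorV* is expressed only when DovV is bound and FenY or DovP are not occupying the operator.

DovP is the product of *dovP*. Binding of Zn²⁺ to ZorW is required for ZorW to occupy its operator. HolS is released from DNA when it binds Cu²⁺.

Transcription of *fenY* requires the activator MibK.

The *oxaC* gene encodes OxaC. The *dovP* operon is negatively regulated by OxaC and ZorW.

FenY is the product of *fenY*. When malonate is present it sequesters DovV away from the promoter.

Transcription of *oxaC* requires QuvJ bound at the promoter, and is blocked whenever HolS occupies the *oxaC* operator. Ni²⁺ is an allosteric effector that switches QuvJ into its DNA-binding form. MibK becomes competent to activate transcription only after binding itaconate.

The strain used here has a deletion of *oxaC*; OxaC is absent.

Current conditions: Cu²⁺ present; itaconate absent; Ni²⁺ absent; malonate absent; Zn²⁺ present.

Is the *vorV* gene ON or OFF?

Itaconate is absent, so MibK is inactive.
Required activator MibK is absent, so *fenY* is not transcribed.
So FenY is not produced.
Malonate is absent, so DovV is active.
OxaC is non-functional in this strain, so it has no effect.
Zn²⁺ is present, so ZorW is active.
With repressor ZorW bound, *dovP* is not transcribed.
So DovP is not produced.
No repressor is bound and DovV is active, so *vorV* is transcribed.

ON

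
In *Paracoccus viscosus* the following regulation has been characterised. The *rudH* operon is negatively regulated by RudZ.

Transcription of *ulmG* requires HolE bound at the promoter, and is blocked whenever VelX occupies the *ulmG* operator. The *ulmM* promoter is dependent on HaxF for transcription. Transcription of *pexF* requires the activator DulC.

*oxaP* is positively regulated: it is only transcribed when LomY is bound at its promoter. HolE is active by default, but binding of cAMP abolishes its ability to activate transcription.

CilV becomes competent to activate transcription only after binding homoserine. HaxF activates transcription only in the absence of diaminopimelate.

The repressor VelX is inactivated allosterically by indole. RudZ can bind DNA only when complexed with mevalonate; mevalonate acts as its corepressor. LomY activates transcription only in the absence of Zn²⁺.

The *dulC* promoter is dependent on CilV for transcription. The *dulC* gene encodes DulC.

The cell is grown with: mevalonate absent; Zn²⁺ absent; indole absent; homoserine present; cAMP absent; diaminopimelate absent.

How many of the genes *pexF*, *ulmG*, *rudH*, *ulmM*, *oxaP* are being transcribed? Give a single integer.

4

Homoserine is present, so CilV is active.
No repressor is bound and CilV is active, so *dulC* is transcribed.
So DulC is produced and active.
No repressor is bound and DulC is active, so *pexF* is transcribed.
→ *pexF* is ON.
cAMP is absent, so HolE is active.
Indole is absent, so VelX is active.
With repressor VelX bound, *ulmG* is not transcribed.
→ *ulmG* is OFF.
Mevalonate is absent, so RudZ is inactive.
With no repressor bound, *rudH* is transcribed.
→ *rudH* is ON.
Diaminopimelate is absent, so HaxF is active.
No repressor is bound and HaxF is active, so *ulmM* is transcribed.
→ *ulmM* is ON.
Zn²⁺ is absent, so LomY is active.
No repressor is bound and LomY is active, so *oxaP* is transcribed.
→ *oxaP* is ON.
4 of the 5 genes are transcribed.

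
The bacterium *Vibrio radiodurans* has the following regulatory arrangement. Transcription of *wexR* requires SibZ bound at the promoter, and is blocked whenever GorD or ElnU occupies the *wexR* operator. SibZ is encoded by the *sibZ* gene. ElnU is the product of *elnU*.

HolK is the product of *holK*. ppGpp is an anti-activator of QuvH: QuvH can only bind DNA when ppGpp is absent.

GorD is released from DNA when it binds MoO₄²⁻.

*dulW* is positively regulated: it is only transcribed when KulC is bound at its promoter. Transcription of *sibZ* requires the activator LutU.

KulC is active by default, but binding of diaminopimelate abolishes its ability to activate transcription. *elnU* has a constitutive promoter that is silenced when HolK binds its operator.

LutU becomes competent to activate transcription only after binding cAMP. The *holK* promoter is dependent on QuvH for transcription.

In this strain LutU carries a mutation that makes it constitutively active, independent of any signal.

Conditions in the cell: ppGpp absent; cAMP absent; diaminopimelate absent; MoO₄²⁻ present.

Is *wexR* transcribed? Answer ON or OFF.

ON

MoO₄²⁻ is present, so GorD is inactive.
LutU is constitutively active in this strain.
No repressor is bound and LutU is active, so *sibZ* is transcribed.
So SibZ is produced and active.
ppGpp is absent, so QuvH is active.
No repressor is bound and QuvH is active, so *holK* is transcribed.
So HolK is produced and active.
With repressor HolK bound, *elnU* is not transcribed.
So ElnU is not produced.
No repressor is bound and SibZ is active, so *wexR* is transcribed.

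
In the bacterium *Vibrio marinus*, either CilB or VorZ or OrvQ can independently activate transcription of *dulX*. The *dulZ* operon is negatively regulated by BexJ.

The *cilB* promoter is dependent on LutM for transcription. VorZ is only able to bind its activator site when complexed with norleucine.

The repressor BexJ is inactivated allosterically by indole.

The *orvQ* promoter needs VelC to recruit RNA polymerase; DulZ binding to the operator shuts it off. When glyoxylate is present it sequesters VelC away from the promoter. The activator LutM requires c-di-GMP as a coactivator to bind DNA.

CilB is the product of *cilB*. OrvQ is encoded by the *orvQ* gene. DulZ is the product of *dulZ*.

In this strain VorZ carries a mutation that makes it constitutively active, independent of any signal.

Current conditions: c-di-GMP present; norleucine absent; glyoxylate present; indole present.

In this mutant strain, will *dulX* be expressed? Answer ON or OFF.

ON

c-di-GMP is present, so LutM is active.
No repressor is bound and LutM is active, so *cilB* is transcribed.
So CilB is produced and active.
VorZ is constitutively active in this strain.
Indole is present, so BexJ is inactive.
With no repressor bound, *dulZ* is transcribed.
So DulZ is produced and active.
Glyoxylate is present, so VelC is inactive.
With repressor DulZ bound, *orvQ* is not transcribed.
So OrvQ is not produced.
Activator CilB is present, so *dulX* is transcribed.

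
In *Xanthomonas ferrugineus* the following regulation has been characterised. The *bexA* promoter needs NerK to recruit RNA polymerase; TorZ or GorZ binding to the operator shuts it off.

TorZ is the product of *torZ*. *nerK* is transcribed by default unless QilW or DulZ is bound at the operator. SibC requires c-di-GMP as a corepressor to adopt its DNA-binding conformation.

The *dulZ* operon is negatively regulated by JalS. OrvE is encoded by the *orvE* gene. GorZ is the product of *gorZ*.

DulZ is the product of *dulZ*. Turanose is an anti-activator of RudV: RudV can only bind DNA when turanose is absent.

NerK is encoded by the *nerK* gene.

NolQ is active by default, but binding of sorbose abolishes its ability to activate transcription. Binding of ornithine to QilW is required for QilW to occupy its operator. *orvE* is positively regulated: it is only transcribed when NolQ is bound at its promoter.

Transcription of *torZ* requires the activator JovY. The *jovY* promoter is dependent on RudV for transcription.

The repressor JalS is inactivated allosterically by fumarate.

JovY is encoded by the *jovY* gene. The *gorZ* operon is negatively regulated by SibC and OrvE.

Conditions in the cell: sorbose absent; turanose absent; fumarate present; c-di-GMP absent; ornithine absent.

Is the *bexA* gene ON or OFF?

Turanose is absent, so RudV is active.
No repressor is bound and RudV is active, so *jovY* is transcribed.
So JovY is produced and active.
No repressor is bound and JovY is active, so *torZ* is transcribed.
So TorZ is produced and active.
Ornithine is absent, so QilW is inactive.
Fumarate is present, so JalS is inactive.
With no repressor bound, *dulZ* is transcribed.
So DulZ is produced and active.
With repressor DulZ bound, *nerK* is not transcribed.
So NerK is not produced.
c-di-GMP is absent, so SibC is inactive.
Sorbose is absent, so NolQ is active.
No repressor is bound and NolQ is active, so *orvE* is transcribed.
So OrvE is produced and active.
With repressor OrvE bound, *gorZ* is not transcribed.
So GorZ is not produced.
With repressor TorZ bound, *bexA* is not transcribed.

OFF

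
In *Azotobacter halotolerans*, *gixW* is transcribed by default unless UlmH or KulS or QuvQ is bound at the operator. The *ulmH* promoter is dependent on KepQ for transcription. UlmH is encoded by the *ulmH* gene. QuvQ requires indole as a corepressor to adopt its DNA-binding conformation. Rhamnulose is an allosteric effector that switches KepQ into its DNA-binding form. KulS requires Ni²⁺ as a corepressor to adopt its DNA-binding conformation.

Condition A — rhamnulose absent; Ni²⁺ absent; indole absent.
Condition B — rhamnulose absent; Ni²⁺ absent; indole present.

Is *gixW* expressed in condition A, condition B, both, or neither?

Condition A:
Rhamnulose is absent, so KepQ is inactive.
Required activator KepQ is absent, so *ulmH* is not transcribed.
So UlmH is not produced.
Ni²⁺ is absent, so KulS is inactive.
Indole is absent, so QuvQ is inactive.
With no repressor bound, *gixW* is transcribed.
→ *gixW* is ON in A.
Condition B:
Rhamnulose is absent, so KepQ is inactive.
Required activator KepQ is absent, so *ulmH* is not transcribed.
So UlmH is not produced.
Ni²⁺ is absent, so KulS is inactive.
Indole is present, so QuvQ is active.
With repressor QuvQ bound, *gixW* is not transcribed.
→ *gixW* is OFF in B.

A only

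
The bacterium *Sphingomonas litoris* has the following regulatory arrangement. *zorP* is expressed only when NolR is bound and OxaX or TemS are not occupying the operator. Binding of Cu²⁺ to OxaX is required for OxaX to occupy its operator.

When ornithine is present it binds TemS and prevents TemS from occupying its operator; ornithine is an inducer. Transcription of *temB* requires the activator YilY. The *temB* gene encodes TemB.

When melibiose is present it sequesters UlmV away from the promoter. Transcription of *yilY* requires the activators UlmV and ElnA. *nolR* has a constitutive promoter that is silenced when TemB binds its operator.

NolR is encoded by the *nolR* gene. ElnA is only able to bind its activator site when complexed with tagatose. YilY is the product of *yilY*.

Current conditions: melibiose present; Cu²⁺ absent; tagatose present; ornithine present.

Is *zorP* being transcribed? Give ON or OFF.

Melibiose is present, so UlmV is inactive.
Tagatose is present, so ElnA is active.
Required activator UlmV is absent, so *yilY* is not transcribed.
So YilY is not produced.
Required activator YilY is absent, so *temB* is not transcribed.
So TemB is not produced.
With no repressor bound, *nolR* is transcribed.
So NolR is produced and active.
Cu²⁺ is absent, so OxaX is inactive.
Ornithine is present, so TemS is inactive.
No repressor is bound and NolR is active, so *zorP* is transcribed.

ON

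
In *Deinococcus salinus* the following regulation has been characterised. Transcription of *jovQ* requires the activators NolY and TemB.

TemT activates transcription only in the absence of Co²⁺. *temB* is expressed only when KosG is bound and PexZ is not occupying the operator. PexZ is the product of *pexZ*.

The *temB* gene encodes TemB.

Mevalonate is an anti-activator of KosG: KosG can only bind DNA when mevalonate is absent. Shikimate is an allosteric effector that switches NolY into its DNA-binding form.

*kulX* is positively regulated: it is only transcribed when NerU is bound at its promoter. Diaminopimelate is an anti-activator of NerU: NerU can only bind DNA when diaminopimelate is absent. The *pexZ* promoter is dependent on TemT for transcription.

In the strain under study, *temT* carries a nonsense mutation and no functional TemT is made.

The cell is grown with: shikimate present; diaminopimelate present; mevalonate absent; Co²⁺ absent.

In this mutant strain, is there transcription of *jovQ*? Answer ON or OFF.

Shikimate is present, so NolY is active.
Mevalonate is absent, so KosG is active.
TemT is non-functional in this strain, so it has no effect.
Required activator TemT is absent, so *pexZ* is not transcribed.
So PexZ is not produced.
No repressor is bound and KosG is active, so *temB* is transcribed.
So TemB is produced and active.
No repressor is bound and NolY and TemB are active, so *jovQ* is transcribed.

ON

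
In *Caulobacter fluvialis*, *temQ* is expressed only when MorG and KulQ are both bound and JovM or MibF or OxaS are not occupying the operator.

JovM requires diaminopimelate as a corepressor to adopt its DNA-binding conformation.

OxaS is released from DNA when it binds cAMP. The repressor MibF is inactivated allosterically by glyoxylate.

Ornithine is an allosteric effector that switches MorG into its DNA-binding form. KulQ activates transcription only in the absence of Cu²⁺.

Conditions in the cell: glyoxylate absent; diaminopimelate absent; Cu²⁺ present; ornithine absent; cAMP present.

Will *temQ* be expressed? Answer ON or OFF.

OFF

Diaminopimelate is absent, so JovM is inactive.
Glyoxylate is absent, so MibF is active.
Ornithine is absent, so MorG is inactive.
cAMP is present, so OxaS is inactive.
Cu²⁺ is present, so KulQ is inactive.
With repressor MibF bound, *temQ* is not transcribed.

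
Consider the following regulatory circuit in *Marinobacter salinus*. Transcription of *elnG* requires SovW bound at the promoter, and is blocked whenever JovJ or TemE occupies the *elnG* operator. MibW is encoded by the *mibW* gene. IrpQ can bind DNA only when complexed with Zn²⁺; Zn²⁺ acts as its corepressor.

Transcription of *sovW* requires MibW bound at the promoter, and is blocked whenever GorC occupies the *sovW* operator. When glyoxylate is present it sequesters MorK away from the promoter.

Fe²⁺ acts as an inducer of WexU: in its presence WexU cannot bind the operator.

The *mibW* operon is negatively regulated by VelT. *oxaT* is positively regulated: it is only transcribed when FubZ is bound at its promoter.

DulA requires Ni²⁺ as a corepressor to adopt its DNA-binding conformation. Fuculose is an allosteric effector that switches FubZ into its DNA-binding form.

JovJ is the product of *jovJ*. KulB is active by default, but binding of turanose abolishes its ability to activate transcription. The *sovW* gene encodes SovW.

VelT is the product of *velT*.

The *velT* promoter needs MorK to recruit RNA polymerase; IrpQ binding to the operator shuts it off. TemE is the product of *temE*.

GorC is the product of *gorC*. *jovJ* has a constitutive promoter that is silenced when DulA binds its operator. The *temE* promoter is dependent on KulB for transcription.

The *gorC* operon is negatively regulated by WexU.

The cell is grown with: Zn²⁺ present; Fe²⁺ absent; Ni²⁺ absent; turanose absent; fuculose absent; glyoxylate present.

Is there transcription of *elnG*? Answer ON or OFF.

OFF

Ni²⁺ is absent, so DulA is inactive.
With no repressor bound, *jovJ* is transcribed.
So JovJ is produced and active.
Fe²⁺ is absent, so WexU is active.
With repressor WexU bound, *gorC* is not transcribed.
So GorC is not produced.
Zn²⁺ is present, so IrpQ is active.
Glyoxylate is present, so MorK is inactive.
With repressor IrpQ bound, *velT* is not transcribed.
So VelT is not produced.
With no repressor bound, *mibW* is transcribed.
So MibW is produced and active.
No repressor is bound and MibW is active, so *sovW* is transcribed.
So SovW is produced and active.
Turanose is absent, so KulB is active.
No repressor is bound and KulB is active, so *temE* is transcribed.
So TemE is produced and active.
With repressor JovJ bound, *elnG* is not transcribed.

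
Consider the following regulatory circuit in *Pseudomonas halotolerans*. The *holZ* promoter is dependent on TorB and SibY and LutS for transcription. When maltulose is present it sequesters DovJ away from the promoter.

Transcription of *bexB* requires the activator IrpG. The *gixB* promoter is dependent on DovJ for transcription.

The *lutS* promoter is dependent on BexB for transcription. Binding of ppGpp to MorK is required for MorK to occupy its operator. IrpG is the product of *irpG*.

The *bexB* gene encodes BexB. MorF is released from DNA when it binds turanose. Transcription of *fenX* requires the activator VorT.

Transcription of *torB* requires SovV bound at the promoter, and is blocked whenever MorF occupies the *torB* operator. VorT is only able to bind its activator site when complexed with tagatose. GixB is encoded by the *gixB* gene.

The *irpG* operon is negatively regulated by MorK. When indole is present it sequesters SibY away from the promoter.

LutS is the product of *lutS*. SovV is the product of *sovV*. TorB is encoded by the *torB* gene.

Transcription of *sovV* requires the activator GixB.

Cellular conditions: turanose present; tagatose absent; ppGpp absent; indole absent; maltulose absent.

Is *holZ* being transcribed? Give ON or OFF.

Turanose is present, so MorF is inactive.
Maltulose is absent, so DovJ is active.
No repressor is bound and DovJ is active, so *gixB* is transcribed.
So GixB is produced and active.
No repressor is bound and GixB is active, so *sovV* is transcribed.
So SovV is produced and active.
No repressor is bound and SovV is active, so *torB* is transcribed.
So TorB is produced and active.
Indole is absent, so SibY is active.
ppGpp is absent, so MorK is inactive.
With no repressor bound, *irpG* is transcribed.
So IrpG is produced and active.
No repressor is bound and IrpG is active, so *bexB* is transcribed.
So BexB is produced and active.
No repressor is bound and BexB is active, so *lutS* is transcribed.
So LutS is produced and active.
No repressor is bound and TorB and SibY and LutS are active, so *holZ* is transcribed.

ON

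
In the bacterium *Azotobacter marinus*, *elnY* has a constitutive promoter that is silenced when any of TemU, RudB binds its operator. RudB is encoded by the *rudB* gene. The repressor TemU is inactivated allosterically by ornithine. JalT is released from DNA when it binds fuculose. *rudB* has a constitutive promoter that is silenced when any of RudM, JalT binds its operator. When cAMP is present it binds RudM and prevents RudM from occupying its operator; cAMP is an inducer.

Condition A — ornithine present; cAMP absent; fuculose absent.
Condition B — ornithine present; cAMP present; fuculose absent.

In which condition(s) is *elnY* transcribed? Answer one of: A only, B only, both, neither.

both

Condition A:
Ornithine is present, so TemU is inactive.
cAMP is absent, so RudM is active.
Fuculose is absent, so JalT is active.
With repressor RudM bound, *rudB* is not transcribed.
So RudB is not produced.
With no repressor bound, *elnY* is transcribed.
→ *elnY* is ON in A.
Condition B:
Ornithine is present, so TemU is inactive.
cAMP is present, so RudM is inactive.
Fuculose is absent, so JalT is active.
With repressor JalT bound, *rudB* is not transcribed.
So RudB is not produced.
With no repressor bound, *elnY* is transcribed.
→ *elnY* is ON in B.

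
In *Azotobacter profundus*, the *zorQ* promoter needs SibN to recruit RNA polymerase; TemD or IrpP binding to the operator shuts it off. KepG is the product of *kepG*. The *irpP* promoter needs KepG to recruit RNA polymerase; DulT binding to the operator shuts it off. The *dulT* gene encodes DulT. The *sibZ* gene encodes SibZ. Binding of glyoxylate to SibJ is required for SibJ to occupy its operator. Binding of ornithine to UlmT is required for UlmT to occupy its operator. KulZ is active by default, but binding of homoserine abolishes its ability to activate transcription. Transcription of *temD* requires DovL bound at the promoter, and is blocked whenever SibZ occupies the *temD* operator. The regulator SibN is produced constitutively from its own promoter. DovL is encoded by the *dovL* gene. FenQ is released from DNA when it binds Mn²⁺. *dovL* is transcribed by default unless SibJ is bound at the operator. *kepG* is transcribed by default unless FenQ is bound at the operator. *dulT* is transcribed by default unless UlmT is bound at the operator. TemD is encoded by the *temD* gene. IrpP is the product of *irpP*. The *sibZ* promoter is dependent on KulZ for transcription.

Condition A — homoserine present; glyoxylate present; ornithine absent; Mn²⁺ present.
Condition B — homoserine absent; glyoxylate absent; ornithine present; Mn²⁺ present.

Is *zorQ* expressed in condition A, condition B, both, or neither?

Condition A:
Homoserine is present, so KulZ is inactive.
Required activator KulZ is absent, so *sibZ* is not transcribed.
So SibZ is not produced.
Glyoxylate is present, so SibJ is active.
With repressor SibJ bound, *dovL* is not transcribed.
So DovL is not produced.
Required activator DovL is absent, so *temD* is not transcribed.
So TemD is not produced.
Ornithine is absent, so UlmT is inactive.
With no repressor bound, *dulT* is transcribed.
So DulT is produced and active.
Mn²⁺ is present, so FenQ is inactive.
With no repressor bound, *kepG* is transcribed.
So KepG is produced and active.
With repressor DulT bound, *irpP* is not transcribed.
So IrpP is not produced.
SibN is produced constitutively and is active.
No repressor is bound and SibN is active, so *zorQ* is transcribed.
→ *zorQ* is ON in A.
Condition B:
Homoserine is absent, so KulZ is active.
No repressor is bound and KulZ is active, so *sibZ* is transcribed.
So SibZ is produced and active.
Glyoxylate is absent, so SibJ is inactive.
With no repressor bound, *dovL* is transcribed.
So DovL is produced and active.
With repressor SibZ bound, *temD* is not transcribed.
So TemD is not produced.
Ornithine is present, so UlmT is active.
With repressor UlmT bound, *dulT* is not transcribed.
So DulT is not produced.
Mn²⁺ is present, so FenQ is inactive.
With no repressor bound, *kepG* is transcribed.
So KepG is produced and active.
No repressor is bound and KepG is active, so *irpP* is transcribed.
So IrpP is produced and active.
SibN is produced constitutively and is active.
With repressor IrpP bound, *zorQ* is not transcribed.
→ *zorQ* is OFF in B.

A only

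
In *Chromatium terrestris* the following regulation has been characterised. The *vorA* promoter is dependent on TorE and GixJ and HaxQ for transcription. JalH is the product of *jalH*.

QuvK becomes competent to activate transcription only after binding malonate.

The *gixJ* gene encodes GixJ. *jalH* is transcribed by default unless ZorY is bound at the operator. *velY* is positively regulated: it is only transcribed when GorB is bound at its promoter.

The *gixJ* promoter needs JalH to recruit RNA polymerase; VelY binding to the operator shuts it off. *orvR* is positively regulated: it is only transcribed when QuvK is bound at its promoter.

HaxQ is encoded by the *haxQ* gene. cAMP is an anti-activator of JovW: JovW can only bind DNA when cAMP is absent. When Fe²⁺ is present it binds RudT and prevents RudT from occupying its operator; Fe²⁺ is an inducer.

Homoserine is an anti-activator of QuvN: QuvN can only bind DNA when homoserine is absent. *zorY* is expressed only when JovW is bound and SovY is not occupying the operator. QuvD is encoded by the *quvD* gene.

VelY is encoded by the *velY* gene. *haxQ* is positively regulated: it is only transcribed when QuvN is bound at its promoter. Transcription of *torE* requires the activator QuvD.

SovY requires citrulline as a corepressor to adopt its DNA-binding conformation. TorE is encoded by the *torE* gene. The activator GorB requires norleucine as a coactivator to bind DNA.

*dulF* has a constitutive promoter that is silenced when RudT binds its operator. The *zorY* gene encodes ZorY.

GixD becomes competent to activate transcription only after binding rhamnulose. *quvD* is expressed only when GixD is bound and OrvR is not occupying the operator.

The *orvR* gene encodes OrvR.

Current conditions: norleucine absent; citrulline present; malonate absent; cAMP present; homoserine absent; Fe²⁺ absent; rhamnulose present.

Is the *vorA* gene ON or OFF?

ON

Rhamnulose is present, so GixD is active.
Malonate is absent, so QuvK is inactive.
Required activator QuvK is absent, so *orvR* is not transcribed.
So OrvR is not produced.
No repressor is bound and GixD is active, so *quvD* is transcribed.
So QuvD is produced and active.
No repressor is bound and QuvD is active, so *torE* is transcribed.
So TorE is produced and active.
cAMP is present, so JovW is inactive.
Citrulline is present, so SovY is active.
With repressor SovY bound, *zorY* is not transcribed.
So ZorY is not produced.
With no repressor bound, *jalH* is transcribed.
So JalH is produced and active.
Norleucine is absent, so GorB is inactive.
Required activator GorB is absent, so *velY* is not transcribed.
So VelY is not produced.
No repressor is bound and JalH is active, so *gixJ* is transcribed.
So GixJ is produced and active.
Homoserine is absent, so QuvN is active.
No repressor is bound and QuvN is active, so *haxQ* is transcribed.
So HaxQ is produced and active.
No repressor is bound and TorE and GixJ and HaxQ are active, so *vorA* is transcribed.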